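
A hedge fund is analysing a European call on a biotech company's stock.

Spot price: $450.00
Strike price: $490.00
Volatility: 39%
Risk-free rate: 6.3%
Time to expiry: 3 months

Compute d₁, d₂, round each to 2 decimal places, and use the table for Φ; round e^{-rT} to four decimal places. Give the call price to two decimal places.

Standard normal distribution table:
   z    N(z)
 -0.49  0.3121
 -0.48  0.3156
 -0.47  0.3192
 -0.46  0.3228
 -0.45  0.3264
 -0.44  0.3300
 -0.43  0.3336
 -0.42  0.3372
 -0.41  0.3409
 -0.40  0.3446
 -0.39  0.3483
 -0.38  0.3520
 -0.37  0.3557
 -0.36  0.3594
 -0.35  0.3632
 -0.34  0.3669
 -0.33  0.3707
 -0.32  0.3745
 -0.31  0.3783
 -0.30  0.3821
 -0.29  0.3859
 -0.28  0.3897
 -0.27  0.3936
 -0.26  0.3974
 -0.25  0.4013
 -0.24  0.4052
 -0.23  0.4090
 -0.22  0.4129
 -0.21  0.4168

σ√T = 0.39 × 0.5000 = 0.1950
ln(S/K) + (r + σ²/2)T = ln(450/490) + (0.063 + 0.39²/2)·0.25 = -0.0852 + 0.0348 = -0.0504
d₁ = -0.0504 / 0.1950 = -0.2584 → -0.26
d₂ = d₁ − σ√T = -0.2584 − 0.1950 = -0.4534 → -0.45
e^(−rT) = e^(−0.063·0.25) = 0.9844
N(d₁) = N(-0.26) = 0.3974;  N(d₂) = N(-0.45) = 0.3264
C = 450·0.3974 − 490·0.9844·0.3264 = 178.8300 − 157.4410 = 21.3890

$21.39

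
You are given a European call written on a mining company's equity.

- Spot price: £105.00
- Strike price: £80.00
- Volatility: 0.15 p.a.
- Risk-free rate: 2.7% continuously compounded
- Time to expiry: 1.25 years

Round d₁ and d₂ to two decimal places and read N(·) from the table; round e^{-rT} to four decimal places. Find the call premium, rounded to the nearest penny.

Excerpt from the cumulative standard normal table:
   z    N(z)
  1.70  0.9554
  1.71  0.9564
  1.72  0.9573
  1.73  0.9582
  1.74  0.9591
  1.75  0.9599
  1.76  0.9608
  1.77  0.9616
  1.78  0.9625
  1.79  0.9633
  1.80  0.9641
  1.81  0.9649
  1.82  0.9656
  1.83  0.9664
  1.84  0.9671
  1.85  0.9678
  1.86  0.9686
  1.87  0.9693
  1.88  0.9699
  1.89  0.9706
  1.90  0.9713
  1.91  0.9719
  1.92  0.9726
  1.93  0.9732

£27.87

σ√T = 0.15 × 1.1180 = 0.1677
ln(S/K) + (r + σ²/2)T = ln(105/80) + (0.027 + 0.15²/2)·1.25 = 0.2719 + 0.0478 = 0.3197
d₁ = 0.3197 / 0.1677 = 1.9066 → 1.91
d₂ = d₁ − σ√T = 1.9066 − 0.1677 = 1.7389 → 1.74
e^(−rT) = e^(−0.027·1.25) = 0.9668
N(d₁) = N(1.91) = 0.9719;  N(d₂) = N(1.74) = 0.9591
C = 105·0.9719 − 80·0.9668·0.9591 = 102.0495 − 74.1806 = 27.8689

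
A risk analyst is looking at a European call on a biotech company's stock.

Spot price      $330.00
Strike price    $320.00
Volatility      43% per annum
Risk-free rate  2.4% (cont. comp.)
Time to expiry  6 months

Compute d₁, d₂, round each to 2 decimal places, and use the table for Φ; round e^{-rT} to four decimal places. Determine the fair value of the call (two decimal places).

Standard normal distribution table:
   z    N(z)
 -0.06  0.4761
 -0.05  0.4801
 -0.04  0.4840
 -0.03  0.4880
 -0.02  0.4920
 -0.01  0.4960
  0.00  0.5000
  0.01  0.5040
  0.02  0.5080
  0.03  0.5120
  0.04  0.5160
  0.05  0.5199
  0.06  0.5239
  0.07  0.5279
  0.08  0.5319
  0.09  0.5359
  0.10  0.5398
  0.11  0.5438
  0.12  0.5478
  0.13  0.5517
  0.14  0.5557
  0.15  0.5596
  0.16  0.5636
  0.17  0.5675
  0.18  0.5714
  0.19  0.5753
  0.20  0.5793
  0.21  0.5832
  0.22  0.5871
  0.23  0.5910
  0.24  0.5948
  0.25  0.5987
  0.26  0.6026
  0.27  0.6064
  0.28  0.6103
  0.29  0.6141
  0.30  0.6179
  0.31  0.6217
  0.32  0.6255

$45.82

σ√T = 0.43·√0.5 = 0.3041
d₁ = [ln(330/320) + (0.024 + ½·0.43²)·0.5] / (σ√T) = (0.0308 + 0.0582) / 0.3041 = 0.2927 → 0.29
d₂ = 0.2927 − 0.3041 = -0.0114 → -0.01
e^(−rT) = e^(−0.024·0.5) = 0.9881
C = 330·N(0.29) − 320·0.9881·N(-0.01) = 330·0.6141 − 320·0.9881·0.4960 = 202.6530 − 156.8312 = 45.8218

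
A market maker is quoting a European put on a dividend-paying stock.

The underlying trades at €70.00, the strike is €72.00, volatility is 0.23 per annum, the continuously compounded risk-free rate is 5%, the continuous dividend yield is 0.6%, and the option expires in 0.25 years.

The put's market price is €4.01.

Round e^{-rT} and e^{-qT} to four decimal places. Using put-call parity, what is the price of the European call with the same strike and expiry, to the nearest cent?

exp(−qT) = exp(−0.006·0.25) = 0.9985;  exp(−rT) = exp(−0.05·0.25) = 0.9876
Put-call parity: C − P = S·e^(−qT) − K·e^(−rT) = 70·0.9985 − 72·0.9876 = 69.8950 − 71.1072 = -1.2122
C = P + (C − P) = 4.01 + (-1.2122) = 2.7978

€2.80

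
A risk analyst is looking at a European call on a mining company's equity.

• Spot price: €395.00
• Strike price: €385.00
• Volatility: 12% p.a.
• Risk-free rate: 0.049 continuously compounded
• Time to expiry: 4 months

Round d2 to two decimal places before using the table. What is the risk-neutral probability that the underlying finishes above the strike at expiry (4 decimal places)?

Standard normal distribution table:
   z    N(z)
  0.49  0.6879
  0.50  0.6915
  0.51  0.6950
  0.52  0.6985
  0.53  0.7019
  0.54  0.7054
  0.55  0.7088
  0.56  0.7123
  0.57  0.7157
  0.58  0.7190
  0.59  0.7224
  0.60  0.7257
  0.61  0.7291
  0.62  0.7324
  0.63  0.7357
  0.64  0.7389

0.7157

σ√T = 0.12·√0.3333 = 0.0693
d₁ = [ln(395/385) + (0.049 + 0.12²/2)·0.3333] / 0.0693 = [0.0256 + 0.0187] / 0.0693 = 0.6405 which rounds to 0.64
d₂ = d₁ − σ√T = 0.6405 − 0.0693 = 0.5712 which rounds to 0.57
Pr(exercise) under Q = N(d₂) = 0.7157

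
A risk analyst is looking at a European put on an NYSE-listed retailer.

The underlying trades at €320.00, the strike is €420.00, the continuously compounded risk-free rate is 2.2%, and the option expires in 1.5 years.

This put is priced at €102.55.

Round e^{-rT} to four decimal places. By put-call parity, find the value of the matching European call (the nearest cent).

€16.20

exp(−rT) = exp(−0.022·1.5) = 0.9675
Put-call parity: C − P = S − K·e^(−rT) = 320 − 420·0.9675 = 320 − 406.3500 = -86.3500
C = P + (C − P) = 102.55 + (-86.3500) = 16.2000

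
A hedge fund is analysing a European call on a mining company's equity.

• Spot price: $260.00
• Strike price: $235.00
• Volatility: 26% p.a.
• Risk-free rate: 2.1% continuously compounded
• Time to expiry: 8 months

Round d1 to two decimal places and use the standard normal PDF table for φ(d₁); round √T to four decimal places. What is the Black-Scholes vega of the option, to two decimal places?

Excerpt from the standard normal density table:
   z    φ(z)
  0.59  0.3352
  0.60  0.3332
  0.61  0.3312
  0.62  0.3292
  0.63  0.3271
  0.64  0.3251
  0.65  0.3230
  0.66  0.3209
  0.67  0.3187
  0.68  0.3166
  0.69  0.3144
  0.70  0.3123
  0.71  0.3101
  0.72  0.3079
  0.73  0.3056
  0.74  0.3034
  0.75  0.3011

σ√T = 0.26 × 0.8165 = 0.2123
d₁ = [ln(260/235) + (0.021 + 0.26²/2)·0.6667] / 0.2123 = [0.1011 + 0.0365] / 0.2123 = 0.6483 ⇒ 0.65
√T = √0.6667 = 0.8165
φ(d₁) = φ(0.65) = 0.3230
vega = S·φ(d₁)·√T = 260·0.3230·0.8165 = 68.5697

68.57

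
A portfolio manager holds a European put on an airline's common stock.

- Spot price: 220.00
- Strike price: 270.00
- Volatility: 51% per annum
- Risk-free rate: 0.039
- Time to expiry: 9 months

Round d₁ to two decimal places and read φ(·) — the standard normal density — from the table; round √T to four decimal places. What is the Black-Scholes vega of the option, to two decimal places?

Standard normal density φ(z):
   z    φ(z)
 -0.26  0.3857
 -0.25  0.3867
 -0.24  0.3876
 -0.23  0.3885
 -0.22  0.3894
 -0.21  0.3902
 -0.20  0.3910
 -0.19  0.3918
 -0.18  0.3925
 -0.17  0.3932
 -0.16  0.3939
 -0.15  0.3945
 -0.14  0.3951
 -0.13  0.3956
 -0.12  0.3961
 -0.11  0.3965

σ√T = 0.51 × 0.8660 = 0.4417
d₁ = [ln(220/270) + (0.039 + ½·0.51²)·0.75] / (σ√T) = (-0.2048 + 0.1268) / 0.4417 = -0.1766 ⇒ -0.18
√T = √0.75 = 0.8660
φ(d₁) = φ(-0.18) = 0.3925
vega = S·φ(d₁)·√T = 220·0.3925·0.8660 = 74.7791
(The call has the same vega.)

74.78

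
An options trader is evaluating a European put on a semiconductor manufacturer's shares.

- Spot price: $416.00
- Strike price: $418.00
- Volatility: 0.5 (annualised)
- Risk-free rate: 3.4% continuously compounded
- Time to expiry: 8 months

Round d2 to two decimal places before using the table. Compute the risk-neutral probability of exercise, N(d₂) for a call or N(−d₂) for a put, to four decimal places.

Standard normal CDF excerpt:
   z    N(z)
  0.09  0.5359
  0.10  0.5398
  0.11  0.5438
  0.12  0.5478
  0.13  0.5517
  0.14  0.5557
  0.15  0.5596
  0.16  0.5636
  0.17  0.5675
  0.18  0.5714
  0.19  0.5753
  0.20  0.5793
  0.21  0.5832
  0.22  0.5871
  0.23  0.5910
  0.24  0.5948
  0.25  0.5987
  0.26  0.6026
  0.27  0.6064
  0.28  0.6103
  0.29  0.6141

0.5636

T = 0.6667;  σ√T = 0.4082
d₁ = [ln(416/418) + (0.034 + ½·0.5²)·0.6667] / (σ√T) = (-0.0048 + 0.1060) / 0.4082 = 0.2479 ≈ 0.25
d₂ = 0.2479 − 0.4082 = -0.1604 ≈ -0.16
Pr(exercise) under Q = N(−d₂) = N(0.16) = 0.5636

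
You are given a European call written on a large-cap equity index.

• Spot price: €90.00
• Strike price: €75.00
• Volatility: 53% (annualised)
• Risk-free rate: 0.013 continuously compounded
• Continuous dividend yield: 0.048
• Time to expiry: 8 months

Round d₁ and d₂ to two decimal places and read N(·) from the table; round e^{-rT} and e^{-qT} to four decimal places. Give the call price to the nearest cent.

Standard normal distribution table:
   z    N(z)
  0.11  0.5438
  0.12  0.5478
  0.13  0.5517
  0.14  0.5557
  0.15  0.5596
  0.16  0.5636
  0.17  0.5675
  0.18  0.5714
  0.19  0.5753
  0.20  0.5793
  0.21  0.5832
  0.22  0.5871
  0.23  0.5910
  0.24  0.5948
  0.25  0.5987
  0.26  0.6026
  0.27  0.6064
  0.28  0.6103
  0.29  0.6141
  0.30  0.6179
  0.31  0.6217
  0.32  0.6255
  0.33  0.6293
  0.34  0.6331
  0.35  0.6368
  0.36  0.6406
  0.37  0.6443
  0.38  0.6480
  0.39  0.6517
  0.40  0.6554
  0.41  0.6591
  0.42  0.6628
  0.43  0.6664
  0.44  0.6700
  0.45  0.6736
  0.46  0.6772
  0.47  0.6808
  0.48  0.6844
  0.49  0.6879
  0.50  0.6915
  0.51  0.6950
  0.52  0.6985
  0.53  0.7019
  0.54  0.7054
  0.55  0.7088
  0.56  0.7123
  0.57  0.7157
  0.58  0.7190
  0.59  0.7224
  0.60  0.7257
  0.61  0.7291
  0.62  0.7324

T = 0.6667;  σ√T = 0.4327
ln(S/K) + (r − q + σ²/2)T = ln(90/75) + (0.013 − 0.048 + 0.53²/2)·0.6667 = 0.1823 + 0.0703 = 0.2526
d₁ = 0.2526 / 0.4327 = 0.5838 which rounds to 0.58
d₂ = d₁ − σ√T = 0.5838 − 0.4327 = 0.1510 which rounds to 0.15
e^(−qT) = e^(−0.048·0.6667) = 0.9685;  e^(−rT) = e^(−0.013·0.6667) = 0.9914
C = 90·0.9685·N(0.58) − 75·0.9914·N(0.15) = 90·0.9685·0.7190 − 75·0.9914·0.5596 = 62.6716 − 41.6091 = 21.0626

€21.06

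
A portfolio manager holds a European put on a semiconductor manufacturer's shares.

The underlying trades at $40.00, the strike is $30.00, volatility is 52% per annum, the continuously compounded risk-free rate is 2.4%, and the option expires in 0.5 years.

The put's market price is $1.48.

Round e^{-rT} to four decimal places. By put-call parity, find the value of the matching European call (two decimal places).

exp(−rT) = exp(−0.024·0.5) = 0.9881
Put-call parity: C − P = S − K·e^(−rT) = 40 − 30·0.9881 = 40 − 29.6430 = 10.3570
C = P + (C − P) = 1.48 + (10.3570) = 11.8370

$11.84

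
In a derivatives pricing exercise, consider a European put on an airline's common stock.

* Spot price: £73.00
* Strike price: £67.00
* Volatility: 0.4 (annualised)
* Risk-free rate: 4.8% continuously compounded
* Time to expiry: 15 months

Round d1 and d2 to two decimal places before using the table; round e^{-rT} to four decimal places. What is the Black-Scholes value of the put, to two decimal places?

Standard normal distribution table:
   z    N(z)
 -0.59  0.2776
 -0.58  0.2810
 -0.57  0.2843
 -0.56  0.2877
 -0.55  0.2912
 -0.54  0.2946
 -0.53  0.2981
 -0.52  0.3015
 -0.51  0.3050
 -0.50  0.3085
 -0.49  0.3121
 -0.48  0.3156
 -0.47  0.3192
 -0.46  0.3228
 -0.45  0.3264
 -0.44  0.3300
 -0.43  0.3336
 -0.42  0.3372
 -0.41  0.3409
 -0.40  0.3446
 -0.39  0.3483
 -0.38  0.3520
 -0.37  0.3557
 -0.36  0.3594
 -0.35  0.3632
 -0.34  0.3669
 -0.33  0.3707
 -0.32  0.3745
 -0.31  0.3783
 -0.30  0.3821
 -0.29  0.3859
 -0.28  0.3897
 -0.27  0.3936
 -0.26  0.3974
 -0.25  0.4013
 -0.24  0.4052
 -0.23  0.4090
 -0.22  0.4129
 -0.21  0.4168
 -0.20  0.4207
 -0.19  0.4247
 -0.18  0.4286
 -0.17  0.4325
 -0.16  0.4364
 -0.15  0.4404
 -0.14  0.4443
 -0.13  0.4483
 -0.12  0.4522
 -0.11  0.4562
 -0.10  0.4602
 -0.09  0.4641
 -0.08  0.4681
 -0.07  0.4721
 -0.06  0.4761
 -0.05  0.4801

T = 1.25;  σ√T = 0.4472
d₁ = [ln(73/67) + (0.048 + ½·0.4²)·1.25] / (σ√T) = (0.0858 + 0.1600) / 0.4472 = 0.5496 ≈ 0.55
d₂ = 0.5496 − 0.4472 = 0.1023 ≈ 0.10
e^(−rT) = e^(−0.048·1.25) = 0.9418
N(−d₂) = N(-0.10) = 0.4602;  N(−d₁) = N(-0.55) = 0.2912
P = 67·0.9418·0.4602 − 73·0.2912 = 29.0389 − 21.2576 = 7.7813

£7.78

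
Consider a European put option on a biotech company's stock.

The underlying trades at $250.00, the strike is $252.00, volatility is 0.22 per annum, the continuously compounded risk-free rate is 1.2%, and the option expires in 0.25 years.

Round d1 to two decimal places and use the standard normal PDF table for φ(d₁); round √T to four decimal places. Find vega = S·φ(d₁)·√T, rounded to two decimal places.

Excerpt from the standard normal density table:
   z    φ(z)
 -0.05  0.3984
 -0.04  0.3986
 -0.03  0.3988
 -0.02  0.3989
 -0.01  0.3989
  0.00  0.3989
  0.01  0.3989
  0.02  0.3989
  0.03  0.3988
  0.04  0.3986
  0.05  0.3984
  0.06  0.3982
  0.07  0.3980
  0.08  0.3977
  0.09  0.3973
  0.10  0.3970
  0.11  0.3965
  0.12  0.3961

49.86

T = 0.25;  σ√T = 0.1100
d₁ = [ln(250/252) + (0.012 + 0.22²/2)·0.25] / 0.1100 = [-0.0080 + 0.0090] / 0.1100 = 0.0098 ⇒ 0.01
√T = √0.25 = 0.5000
φ(d₁) = φ(0.01) = 0.3989
vega = S·φ(d₁)·√T = 250·0.3989·0.5000 = 49.8625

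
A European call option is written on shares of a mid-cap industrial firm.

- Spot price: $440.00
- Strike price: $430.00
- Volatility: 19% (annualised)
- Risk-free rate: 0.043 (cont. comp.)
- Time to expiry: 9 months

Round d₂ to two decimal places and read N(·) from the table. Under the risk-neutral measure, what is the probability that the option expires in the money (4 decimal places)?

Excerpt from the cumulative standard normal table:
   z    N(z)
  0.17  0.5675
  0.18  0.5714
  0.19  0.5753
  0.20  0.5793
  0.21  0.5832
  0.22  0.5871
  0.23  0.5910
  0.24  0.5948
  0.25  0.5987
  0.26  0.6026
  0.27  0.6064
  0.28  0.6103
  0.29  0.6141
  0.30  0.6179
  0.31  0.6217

0.5987

T = 0.75;  σ√T = 0.1645
d₁ = [ln(440/430) + (0.043 + 0.19²/2)·0.75] / 0.1645 = [0.0230 + 0.0458] / 0.1645 = 0.4180 → 0.42
d₂ = d₁ − σ√T = 0.4180 − 0.1645 = 0.2534 → 0.25
Pr(exercise) under Q = N(d₂) = 0.5987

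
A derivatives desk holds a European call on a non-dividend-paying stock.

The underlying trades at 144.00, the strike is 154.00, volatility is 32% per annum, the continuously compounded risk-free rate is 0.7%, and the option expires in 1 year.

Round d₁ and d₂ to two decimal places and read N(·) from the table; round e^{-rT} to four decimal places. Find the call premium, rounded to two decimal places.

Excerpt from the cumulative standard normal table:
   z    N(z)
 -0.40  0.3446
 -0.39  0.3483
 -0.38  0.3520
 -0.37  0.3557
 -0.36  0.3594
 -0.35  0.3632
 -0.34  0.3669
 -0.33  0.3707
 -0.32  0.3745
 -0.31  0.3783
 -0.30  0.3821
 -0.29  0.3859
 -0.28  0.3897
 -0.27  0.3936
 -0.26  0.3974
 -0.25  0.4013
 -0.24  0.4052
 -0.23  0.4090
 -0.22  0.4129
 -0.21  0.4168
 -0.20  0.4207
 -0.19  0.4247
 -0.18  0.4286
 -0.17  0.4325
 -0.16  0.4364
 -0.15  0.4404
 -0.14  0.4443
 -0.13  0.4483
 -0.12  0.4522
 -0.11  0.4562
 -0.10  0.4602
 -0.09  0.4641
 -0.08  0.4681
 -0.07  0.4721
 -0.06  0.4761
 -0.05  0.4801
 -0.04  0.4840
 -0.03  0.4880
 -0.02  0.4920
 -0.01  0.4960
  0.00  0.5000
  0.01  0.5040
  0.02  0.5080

14.73

σ√T = 0.32 × 1.0000 = 0.3200
d₁ = [ln(144/154) + (0.007 + 0.32²/2)·1] / 0.3200 = [-0.0671 + 0.0582] / 0.3200 = -0.0279 ⇒ -0.03
d₂ = d₁ − σ√T = -0.0279 − 0.3200 = -0.3479 ⇒ -0.35
e^(−rT) = e^(−0.007·1) = 0.9930
C = 144·N(-0.03) − 154·0.9930·N(-0.35) = 144·0.4880 − 154·0.9930·0.3632 = 70.2720 − 55.5413 = 14.7307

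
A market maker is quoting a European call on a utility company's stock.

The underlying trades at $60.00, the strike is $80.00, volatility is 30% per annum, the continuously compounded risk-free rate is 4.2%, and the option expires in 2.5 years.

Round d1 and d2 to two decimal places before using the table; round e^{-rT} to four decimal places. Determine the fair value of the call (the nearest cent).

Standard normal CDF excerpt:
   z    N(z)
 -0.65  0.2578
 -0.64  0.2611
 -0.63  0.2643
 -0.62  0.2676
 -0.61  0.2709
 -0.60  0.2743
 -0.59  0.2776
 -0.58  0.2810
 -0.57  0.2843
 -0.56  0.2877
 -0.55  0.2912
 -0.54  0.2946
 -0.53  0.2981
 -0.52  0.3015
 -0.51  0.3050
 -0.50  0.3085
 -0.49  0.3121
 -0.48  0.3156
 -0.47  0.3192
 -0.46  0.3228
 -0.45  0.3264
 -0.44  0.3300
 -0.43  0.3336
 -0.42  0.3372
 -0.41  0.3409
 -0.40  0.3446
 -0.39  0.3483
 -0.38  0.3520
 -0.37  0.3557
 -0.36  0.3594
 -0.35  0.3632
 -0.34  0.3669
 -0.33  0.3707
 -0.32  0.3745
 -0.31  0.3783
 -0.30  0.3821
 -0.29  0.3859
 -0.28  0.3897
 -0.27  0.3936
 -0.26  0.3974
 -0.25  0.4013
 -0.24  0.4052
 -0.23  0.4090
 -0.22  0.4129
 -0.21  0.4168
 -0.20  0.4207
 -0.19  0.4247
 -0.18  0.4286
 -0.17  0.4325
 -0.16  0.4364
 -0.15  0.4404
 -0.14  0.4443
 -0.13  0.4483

$7.15

σ√T = 0.3·√2.5 = 0.4743
d₁ = [ln(60/80) + (0.042 + ½·0.3²)·2.5] / (σ√T) = (-0.2877 + 0.2175) / 0.4743 = -0.1480 which rounds to -0.15
d₂ = -0.1480 − 0.4743 = -0.6223 which rounds to -0.62
e^(−rT) = e^(−0.042·2.5) = 0.9003
N(d₁) = N(-0.15) = 0.4404;  N(d₂) = N(-0.62) = 0.2676
C = 60·0.4404 − 80·0.9003·0.2676 = 26.4240 − 19.2736 = 7.1504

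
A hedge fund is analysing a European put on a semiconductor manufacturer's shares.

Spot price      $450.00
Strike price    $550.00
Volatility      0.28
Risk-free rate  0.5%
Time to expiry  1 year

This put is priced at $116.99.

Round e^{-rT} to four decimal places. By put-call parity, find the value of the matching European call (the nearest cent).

$19.74

e^(−rT) = e^(−0.005·1) = 0.9950
Put-call parity: C − P = S − K·e^(−rT) = 450 − 550·0.9950 = 450 − 547.2500 = -97.2500
C = P + (C − P) = 116.99 + (-97.2500) = 19.7400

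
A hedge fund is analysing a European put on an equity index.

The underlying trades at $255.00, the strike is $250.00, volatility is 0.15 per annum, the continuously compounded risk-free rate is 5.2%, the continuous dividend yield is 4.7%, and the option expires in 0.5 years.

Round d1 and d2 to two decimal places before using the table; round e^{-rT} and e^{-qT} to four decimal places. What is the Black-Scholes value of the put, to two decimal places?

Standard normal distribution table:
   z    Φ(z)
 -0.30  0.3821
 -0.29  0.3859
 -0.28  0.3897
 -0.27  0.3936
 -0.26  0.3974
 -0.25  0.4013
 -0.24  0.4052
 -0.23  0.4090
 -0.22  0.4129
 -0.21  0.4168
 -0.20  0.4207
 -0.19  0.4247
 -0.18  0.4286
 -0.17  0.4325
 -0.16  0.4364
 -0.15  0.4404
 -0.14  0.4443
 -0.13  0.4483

σ√T = 0.15 × 0.7071 = 0.1061
d₁ = [ln(255/250) + (0.052 − 0.047 + 0.15²/2)·0.5] / 0.1061 = [0.0198 + 0.0081] / 0.1061 = 0.2633 which rounds to 0.26
d₂ = d₁ − σ√T = 0.2633 − 0.1061 = 0.1572 which rounds to 0.16
e^(−qT) = e^(−0.047·0.5) = 0.9768;  e^(−rT) = e^(−0.052·0.5) = 0.9743
N(−d₂) = N(-0.16) = 0.4364;  N(−d₁) = N(-0.26) = 0.3974
P = 250·0.9743·0.4364 − 255·0.9768·0.3974 = 106.2961 − 98.9860 = 7.3101

$7.31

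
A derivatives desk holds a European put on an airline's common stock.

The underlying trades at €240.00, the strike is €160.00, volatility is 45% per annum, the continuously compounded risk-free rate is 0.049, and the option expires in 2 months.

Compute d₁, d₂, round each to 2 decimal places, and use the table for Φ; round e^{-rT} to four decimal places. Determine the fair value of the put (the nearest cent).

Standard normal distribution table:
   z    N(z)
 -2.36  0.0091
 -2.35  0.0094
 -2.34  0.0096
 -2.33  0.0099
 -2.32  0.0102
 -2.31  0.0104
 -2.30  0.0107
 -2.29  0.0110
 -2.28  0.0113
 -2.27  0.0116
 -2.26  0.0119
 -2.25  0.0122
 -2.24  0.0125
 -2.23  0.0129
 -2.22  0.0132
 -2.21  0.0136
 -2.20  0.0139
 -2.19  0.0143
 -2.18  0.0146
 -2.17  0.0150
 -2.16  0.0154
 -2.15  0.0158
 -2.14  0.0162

€0.14

σ√T = 0.45·√0.1667 = 0.1837
d₁ = [ln(240/160) + (0.049 + ½·0.45²)·0.1667] / (σ√T) = (0.4055 + 0.0250) / 0.1837 = 2.3434 ≈ 2.34
d₂ = 2.3434 − 0.1837 = 2.1597 ≈ 2.16
exp(−rT) = exp(−0.049·0.1667) = 0.9919
N(−d₂) = N(-2.16) = 0.0154;  N(−d₁) = N(-2.34) = 0.0096
P = 160·0.9919·0.0154 − 240·0.0096 = 2.4440 − 2.3040 = 0.1400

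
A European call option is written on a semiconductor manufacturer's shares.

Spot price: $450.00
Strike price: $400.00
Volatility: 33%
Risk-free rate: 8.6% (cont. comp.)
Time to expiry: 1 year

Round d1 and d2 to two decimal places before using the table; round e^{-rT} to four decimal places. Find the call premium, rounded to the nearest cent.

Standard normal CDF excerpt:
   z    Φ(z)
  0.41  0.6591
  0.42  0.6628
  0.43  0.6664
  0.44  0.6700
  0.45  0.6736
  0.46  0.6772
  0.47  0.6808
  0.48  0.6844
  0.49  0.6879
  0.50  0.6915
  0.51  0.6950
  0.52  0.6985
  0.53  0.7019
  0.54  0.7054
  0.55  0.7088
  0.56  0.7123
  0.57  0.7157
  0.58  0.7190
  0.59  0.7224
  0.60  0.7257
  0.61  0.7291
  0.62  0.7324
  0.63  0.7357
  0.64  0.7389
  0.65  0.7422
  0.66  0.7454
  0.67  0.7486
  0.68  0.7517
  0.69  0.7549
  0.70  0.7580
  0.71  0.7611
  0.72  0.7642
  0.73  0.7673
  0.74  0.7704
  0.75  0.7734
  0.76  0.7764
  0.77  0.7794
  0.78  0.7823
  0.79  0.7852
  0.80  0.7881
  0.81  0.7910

σ√T = 0.33·√1 = 0.3300
d₁ = [ln(450/400) + (0.086 + 0.33²/2)·1] / 0.3300 = [0.1178 + 0.1404] / 0.3300 = 0.7825 ≈ 0.78
d₂ = d₁ − σ√T = 0.7825 − 0.3300 = 0.4525 ≈ 0.45
exp(−rT) = exp(−0.086·1) = 0.9176
C = 450·N(0.78) − 400·0.9176·N(0.45) = 450·0.7823 − 400·0.9176·0.6736 = 352.0350 − 247.2381 = 104.7969

$104.80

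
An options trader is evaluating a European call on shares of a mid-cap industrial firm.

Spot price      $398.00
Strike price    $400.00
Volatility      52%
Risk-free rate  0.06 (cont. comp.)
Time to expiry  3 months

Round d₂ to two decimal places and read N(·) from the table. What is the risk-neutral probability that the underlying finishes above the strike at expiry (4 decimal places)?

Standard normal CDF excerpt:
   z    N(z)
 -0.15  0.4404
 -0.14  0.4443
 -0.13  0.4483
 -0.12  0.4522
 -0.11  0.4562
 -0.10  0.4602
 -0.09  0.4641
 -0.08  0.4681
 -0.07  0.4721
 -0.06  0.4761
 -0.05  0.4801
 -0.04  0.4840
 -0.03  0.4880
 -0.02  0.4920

0.4641

σ√T = 0.52·√0.25 = 0.2600
d₁ = [ln(398/400) + (0.06 + 0.52²/2)·0.25] / 0.2600 = [-0.0050 + 0.0488] / 0.2600 = 0.1684 → 0.17
d₂ = d₁ − σ√T = 0.1684 − 0.2600 = -0.0916 → -0.09
Pr(exercise) under Q = N(d₂) = 0.4641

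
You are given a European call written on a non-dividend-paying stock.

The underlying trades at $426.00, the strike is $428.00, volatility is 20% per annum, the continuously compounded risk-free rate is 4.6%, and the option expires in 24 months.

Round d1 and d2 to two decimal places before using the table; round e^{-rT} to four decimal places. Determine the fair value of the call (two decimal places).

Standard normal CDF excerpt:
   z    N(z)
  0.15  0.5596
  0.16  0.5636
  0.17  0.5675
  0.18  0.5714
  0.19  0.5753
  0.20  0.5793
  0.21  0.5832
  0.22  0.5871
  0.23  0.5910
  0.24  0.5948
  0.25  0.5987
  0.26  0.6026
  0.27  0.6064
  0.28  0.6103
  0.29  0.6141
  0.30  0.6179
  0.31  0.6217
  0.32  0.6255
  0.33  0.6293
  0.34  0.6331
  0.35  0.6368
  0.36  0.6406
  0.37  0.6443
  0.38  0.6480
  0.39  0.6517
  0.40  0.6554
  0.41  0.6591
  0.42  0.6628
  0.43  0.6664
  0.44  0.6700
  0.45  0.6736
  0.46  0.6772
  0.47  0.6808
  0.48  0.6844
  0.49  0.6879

$65.41

σ√T = 0.2 × 1.4142 = 0.2828
d₁ = [ln(426/428) + (0.046 + 0.2²/2)·2] / 0.2828 = [-0.0047 + 0.1320] / 0.2828 = 0.4501 → 0.45
d₂ = d₁ − σ√T = 0.4501 − 0.2828 = 0.1673 → 0.17
exp(−rT) = exp(−0.046·2) = 0.9121
N(d₁) = N(0.45) = 0.6736;  N(d₂) = N(0.17) = 0.5675
C = 426·0.6736 − 428·0.9121·0.5675 = 286.9536 − 221.5400 = 65.4136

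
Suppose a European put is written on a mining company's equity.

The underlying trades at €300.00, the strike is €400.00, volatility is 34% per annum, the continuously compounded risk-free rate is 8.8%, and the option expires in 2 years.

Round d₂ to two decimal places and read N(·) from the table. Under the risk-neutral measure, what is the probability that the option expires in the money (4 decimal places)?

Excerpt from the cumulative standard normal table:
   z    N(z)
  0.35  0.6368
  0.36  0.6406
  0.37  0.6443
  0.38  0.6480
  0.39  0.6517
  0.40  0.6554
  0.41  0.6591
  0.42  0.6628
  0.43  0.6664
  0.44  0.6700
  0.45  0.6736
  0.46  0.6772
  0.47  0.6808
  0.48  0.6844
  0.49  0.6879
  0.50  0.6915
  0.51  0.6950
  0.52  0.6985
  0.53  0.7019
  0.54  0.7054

0.6808

σ√T = 0.34 × 1.4142 = 0.4808
d₁ = [ln(300/400) + (0.088 + ½·0.34²)·2] / (σ√T) = (-0.2877 + 0.2916) / 0.4808 = 0.0081 → 0.01
d₂ = 0.0081 − 0.4808 = -0.4727 → -0.47
Risk-neutral Pr[S_T < K] = N(−d₂) = N(0.47) = 0.6808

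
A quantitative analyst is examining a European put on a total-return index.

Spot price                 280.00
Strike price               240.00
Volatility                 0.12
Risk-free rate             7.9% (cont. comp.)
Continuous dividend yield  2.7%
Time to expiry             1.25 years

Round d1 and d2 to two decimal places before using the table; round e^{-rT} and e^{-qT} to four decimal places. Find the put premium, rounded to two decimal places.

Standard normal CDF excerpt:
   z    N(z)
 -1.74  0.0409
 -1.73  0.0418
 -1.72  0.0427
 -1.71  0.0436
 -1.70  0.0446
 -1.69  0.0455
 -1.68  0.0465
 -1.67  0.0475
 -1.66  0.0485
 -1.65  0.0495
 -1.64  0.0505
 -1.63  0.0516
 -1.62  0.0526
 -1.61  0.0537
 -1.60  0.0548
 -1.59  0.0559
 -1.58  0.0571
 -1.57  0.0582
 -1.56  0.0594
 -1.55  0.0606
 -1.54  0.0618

0.58

T = 1.25;  σ√T = 0.1342
d₁ = [ln(280/240) + (0.079 − 0.027 + 0.12²/2)·1.25] / 0.1342 = [0.1542 + 0.0740] / 0.1342 = 1.7005 ≈ 1.70
d₂ = d₁ − σ√T = 1.7005 − 0.1342 = 1.5664 ≈ 1.57
exp(−qT) = exp(−0.027·1.25) = 0.9668;  exp(−rT) = exp(−0.079·1.25) = 0.9060
P = 240·0.9060·N(-1.57) − 280·0.9668·N(-1.70) = 240·0.9060·0.0582 − 280·0.9668·0.0446 = 12.6550 − 12.0734 = 0.5816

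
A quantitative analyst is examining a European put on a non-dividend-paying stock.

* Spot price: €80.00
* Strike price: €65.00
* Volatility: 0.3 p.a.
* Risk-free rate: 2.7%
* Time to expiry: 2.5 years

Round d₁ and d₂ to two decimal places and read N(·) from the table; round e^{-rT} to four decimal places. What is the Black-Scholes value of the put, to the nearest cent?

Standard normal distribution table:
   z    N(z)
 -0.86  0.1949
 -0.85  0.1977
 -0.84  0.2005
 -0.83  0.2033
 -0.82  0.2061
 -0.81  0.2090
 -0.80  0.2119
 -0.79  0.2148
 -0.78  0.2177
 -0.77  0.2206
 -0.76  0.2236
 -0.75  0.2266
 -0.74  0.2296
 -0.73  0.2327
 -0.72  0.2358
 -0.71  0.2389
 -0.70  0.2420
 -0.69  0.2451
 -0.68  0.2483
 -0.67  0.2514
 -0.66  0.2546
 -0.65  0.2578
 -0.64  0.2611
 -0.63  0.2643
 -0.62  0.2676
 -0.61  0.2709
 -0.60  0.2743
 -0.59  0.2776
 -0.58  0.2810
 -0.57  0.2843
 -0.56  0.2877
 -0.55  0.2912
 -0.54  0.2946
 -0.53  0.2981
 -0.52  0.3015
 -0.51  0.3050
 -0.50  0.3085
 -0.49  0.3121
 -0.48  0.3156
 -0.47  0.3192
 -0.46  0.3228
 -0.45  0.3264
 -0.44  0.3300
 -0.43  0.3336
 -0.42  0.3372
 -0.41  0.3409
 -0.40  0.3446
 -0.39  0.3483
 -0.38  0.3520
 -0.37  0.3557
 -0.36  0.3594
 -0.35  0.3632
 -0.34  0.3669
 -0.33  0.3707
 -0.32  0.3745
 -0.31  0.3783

€5.80

σ√T = 0.3·√2.5 = 0.4743
d₁ = [ln(80/65) + (0.027 + 0.3²/2)·2.5] / 0.4743 = [0.2076 + 0.1800] / 0.4743 = 0.8172 → 0.82
d₂ = d₁ − σ√T = 0.8172 − 0.4743 = 0.3429 → 0.34
e^(−rT) = e^(−0.027·2.5) = 0.9347
N(−d₂) = N(-0.34) = 0.3669;  N(−d₁) = N(-0.82) = 0.2061
P = 65·0.9347·0.3669 − 80·0.2061 = 22.2912 − 16.4880 = 5.8032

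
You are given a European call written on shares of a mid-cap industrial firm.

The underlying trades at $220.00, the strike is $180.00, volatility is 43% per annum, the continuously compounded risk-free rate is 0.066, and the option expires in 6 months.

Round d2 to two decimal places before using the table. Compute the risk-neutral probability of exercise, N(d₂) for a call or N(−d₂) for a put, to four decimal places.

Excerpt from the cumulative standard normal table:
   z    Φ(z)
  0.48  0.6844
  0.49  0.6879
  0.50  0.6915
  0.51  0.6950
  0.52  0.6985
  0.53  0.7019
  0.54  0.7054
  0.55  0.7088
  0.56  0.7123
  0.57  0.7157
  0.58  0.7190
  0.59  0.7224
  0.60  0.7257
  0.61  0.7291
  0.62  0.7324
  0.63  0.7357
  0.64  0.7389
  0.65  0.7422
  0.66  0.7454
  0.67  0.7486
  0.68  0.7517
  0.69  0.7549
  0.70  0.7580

0.7324

T = 0.5;  σ√T = 0.3041
ln(S/K) + (r + σ²/2)T = ln(220/180) + (0.066 + 0.43²/2)·0.5 = 0.2007 + 0.0792 = 0.2799
d₁ = 0.2799 / 0.3041 = 0.9205 → 0.92
d₂ = d₁ − σ√T = 0.9205 − 0.3041 = 0.6165 → 0.62
Pr(exercise) under Q = N(d₂) = 0.7324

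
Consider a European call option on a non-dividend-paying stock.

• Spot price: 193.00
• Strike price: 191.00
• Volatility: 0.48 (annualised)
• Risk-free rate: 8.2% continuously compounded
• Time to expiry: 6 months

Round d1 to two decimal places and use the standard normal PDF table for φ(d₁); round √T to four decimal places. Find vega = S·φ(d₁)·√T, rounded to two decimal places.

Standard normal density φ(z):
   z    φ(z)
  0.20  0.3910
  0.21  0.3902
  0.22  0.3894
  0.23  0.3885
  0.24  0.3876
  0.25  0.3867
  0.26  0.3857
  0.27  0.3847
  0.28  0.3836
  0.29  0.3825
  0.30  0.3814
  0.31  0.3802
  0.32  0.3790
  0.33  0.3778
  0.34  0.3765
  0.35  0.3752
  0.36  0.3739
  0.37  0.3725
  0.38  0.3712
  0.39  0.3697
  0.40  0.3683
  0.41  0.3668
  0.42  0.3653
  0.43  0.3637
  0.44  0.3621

σ√T = 0.48·√0.5 = 0.3394
d₁ = [ln(193/191) + (0.082 + 0.48²/2)·0.5] / 0.3394 = [0.0104 + 0.0986] / 0.3394 = 0.3212 ≈ 0.32
√T = √0.5 = 0.7071
φ(d₁) = φ(0.32) = 0.3790
vega = S·φ(d₁)·√T = 193·0.3790·0.7071 = 51.7222

51.72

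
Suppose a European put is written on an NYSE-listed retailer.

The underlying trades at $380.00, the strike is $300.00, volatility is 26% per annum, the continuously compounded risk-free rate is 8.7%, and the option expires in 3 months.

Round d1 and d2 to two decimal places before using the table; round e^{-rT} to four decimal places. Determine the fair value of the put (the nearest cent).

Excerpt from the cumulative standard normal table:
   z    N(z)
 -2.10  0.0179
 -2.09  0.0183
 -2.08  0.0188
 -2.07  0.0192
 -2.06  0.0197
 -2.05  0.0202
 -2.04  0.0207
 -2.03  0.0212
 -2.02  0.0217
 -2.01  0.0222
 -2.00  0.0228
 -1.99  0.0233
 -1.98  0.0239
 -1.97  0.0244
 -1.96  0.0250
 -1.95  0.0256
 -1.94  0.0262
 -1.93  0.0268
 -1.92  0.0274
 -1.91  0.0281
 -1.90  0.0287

$0.37

σ√T = 0.26·√0.25 = 0.1300
ln(S/K) + (r + σ²/2)T = ln(380/300) + (0.087 + 0.26²/2)·0.25 = 0.2364 + 0.0302 = 0.2666
d₁ = 0.2666 / 0.1300 = 2.0507 ⇒ 2.05
d₂ = d₁ − σ√T = 2.0507 − 0.1300 = 1.9207 ⇒ 1.92
exp(−rT) = exp(−0.087·0.25) = 0.9785
P = 300·0.9785·N(-1.92) − 380·N(-2.05) = 300·0.9785·0.0274 − 380·0.0202 = 8.0433 − 7.6760 = 0.3673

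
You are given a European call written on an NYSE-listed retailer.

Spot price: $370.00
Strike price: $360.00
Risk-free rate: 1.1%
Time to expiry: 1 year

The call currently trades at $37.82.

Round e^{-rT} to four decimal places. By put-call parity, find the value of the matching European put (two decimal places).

exp(−rT) = exp(−0.011·1) = 0.9891
Put-call parity: C − P = S − K·e^(−rT) = 370 − 360·0.9891 = 370 − 356.0760 = 13.9240
P = C − (C − P) = 37.82 − (13.9240) = 23.8960

$23.90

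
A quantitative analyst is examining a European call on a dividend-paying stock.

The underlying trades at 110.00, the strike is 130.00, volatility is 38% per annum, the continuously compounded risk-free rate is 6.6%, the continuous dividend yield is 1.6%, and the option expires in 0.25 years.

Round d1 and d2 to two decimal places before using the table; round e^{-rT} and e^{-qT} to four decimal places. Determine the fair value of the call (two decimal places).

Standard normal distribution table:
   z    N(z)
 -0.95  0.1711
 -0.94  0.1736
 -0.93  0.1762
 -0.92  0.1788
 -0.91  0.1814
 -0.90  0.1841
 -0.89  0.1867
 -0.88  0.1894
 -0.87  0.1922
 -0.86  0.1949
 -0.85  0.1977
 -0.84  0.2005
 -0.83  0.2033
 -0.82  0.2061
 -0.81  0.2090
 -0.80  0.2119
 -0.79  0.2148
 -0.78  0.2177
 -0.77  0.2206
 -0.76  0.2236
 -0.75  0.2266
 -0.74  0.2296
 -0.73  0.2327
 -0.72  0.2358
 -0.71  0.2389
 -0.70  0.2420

σ√T = 0.38 × 0.5000 = 0.1900
d₁ = [ln(110/130) + (0.066 − 0.016 + ½·0.38²)·0.25] / (σ√T) = (-0.1671 + 0.0306) / 0.1900 = -0.7184 which rounds to -0.72
d₂ = -0.7184 − 0.1900 = -0.9084 which rounds to -0.91
exp(−qT) = exp(−0.016·0.25) = 0.9960;  exp(−rT) = exp(−0.066·0.25) = 0.9836
C = 110·0.9960·N(-0.72) − 130·0.9836·N(-0.91) = 110·0.9960·0.2358 − 130·0.9836·0.1814 = 25.8342 − 23.1953 = 2.6390

2.64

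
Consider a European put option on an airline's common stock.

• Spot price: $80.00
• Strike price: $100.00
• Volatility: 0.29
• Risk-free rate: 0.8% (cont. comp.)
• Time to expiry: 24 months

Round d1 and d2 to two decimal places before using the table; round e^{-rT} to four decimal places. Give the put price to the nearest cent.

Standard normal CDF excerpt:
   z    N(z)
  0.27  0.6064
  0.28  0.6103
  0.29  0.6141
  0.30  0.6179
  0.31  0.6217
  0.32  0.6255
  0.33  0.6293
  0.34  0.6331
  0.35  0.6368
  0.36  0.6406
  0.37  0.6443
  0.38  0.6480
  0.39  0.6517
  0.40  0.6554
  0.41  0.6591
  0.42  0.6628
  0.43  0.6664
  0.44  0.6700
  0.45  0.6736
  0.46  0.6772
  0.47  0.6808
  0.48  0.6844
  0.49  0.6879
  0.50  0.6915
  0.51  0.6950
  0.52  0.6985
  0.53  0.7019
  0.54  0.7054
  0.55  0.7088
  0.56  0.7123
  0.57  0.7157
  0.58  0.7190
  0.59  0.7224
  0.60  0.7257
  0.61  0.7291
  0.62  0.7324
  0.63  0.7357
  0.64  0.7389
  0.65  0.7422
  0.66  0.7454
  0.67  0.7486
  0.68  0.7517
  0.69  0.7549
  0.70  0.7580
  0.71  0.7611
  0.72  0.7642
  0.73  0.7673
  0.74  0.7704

$25.47

σ√T = 0.29·√2 = 0.4101
d₁ = [ln(80/100) + (0.008 + ½·0.29²)·2] / (σ√T) = (-0.2231 + 0.1001) / 0.4101 = -0.3000 which rounds to -0.30
d₂ = -0.3000 − 0.4101 = -0.7101 which rounds to -0.71
exp(−rT) = exp(−0.008·2) = 0.9841
N(−d₂) = N(0.71) = 0.7611;  N(−d₁) = N(0.30) = 0.6179
P = 100·0.9841·0.7611 − 80·0.6179 = 74.8999 − 49.4320 = 25.4679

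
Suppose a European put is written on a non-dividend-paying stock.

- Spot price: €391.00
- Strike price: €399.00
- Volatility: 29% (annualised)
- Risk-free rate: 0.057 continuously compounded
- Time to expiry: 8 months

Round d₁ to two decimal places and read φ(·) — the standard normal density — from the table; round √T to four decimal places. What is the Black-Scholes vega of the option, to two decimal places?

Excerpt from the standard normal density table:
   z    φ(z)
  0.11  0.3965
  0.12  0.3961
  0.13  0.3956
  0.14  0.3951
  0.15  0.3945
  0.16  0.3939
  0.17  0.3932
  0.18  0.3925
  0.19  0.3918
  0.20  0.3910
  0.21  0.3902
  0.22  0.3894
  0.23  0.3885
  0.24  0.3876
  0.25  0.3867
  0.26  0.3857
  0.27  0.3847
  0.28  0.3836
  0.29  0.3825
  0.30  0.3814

125.08

σ√T = 0.29·√0.6667 = 0.2368
d₁ = [ln(391/399) + (0.057 + ½·0.29²)·0.6667] / (σ√T) = (-0.0203 + 0.0660) / 0.2368 = 0.1933 ⇒ 0.19
√T = √0.6667 = 0.8165
φ(d₁) = φ(0.19) = 0.3918
vega = S·φ(d₁)·√T = 391·0.3918·0.8165 = 125.0827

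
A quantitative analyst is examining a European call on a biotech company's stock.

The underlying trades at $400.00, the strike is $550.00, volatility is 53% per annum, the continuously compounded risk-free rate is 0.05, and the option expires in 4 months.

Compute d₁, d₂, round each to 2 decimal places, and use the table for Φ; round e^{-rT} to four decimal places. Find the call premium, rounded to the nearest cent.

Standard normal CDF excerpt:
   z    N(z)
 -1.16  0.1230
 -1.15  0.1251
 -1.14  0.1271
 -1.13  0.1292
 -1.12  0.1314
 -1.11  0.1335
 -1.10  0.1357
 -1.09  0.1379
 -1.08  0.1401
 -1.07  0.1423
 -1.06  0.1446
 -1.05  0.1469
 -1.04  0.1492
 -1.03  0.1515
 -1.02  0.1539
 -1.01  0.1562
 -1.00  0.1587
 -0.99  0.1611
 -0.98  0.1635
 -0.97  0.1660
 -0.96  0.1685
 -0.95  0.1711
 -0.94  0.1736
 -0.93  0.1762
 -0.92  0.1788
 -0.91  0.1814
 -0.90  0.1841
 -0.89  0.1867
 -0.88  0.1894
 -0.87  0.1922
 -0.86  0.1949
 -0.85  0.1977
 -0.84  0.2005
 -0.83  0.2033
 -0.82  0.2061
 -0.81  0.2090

σ√T = 0.53·√0.3333 = 0.3060
d₁ = [ln(400/550) + (0.05 + 0.53²/2)·0.3333] / 0.3060 = [-0.3185 + 0.0635] / 0.3060 = -0.8332 ⇒ -0.83
d₂ = d₁ − σ√T = -0.8332 − 0.3060 = -1.1392 ⇒ -1.14
exp(−rT) = exp(−0.05·0.3333) = 0.9835
N(d₁) = N(-0.83) = 0.2033;  N(d₂) = N(-1.14) = 0.1271
C = 400·0.2033 − 550·0.9835·0.1271 = 81.3200 − 68.7516 = 12.5684

$12.57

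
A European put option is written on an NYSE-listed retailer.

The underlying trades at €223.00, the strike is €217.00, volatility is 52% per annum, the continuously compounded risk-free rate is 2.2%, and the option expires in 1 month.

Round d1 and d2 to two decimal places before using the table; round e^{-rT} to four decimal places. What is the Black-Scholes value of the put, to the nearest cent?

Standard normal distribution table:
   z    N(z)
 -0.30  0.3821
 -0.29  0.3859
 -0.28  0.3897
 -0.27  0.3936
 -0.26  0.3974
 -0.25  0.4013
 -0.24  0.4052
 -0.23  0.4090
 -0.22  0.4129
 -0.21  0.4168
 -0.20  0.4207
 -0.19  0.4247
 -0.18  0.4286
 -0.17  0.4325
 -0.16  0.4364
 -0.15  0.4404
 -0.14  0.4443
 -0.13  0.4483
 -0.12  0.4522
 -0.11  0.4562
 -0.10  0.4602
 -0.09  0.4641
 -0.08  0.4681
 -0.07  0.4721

€10.18

T = 0.08333;  σ√T = 0.1501
ln(S/K) + (r + σ²/2)T = ln(223/217) + (0.022 + 0.52²/2)·0.08333 = 0.0273 + 0.0131 = 0.0404
d₁ = 0.0404 / 0.1501 = 0.2690 → 0.27
d₂ = d₁ − σ√T = 0.2690 − 0.1501 = 0.1189 → 0.12
exp(−rT) = exp(−0.022·0.08333) = 0.9982
N(−d₂) = N(-0.12) = 0.4522;  N(−d₁) = N(-0.27) = 0.3936
P = 217·0.9982·0.4522 − 223·0.3936 = 97.9508 − 87.7728 = 10.1780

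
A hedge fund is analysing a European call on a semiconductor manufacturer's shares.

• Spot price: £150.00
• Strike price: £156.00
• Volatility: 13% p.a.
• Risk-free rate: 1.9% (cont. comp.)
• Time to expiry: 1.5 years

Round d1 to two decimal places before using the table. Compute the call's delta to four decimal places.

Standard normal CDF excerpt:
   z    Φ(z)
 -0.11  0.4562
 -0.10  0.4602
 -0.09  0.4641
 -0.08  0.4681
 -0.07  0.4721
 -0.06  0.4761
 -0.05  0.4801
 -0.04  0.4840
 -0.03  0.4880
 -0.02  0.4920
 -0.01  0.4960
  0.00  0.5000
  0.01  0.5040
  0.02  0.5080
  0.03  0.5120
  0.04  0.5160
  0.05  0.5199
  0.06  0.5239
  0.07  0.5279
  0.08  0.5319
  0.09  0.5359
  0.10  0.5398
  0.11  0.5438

σ√T = 0.13·√1.5 = 0.1592
d₁ = [ln(150/156) + (0.019 + 0.13²/2)·1.5] / 0.1592 = [-0.0392 + 0.0412] / 0.1592 = 0.0123 ≈ 0.01
N(d₁) = N(0.01) = 0.5040
Δ_call = N(d₁) = 0.5040

0.5040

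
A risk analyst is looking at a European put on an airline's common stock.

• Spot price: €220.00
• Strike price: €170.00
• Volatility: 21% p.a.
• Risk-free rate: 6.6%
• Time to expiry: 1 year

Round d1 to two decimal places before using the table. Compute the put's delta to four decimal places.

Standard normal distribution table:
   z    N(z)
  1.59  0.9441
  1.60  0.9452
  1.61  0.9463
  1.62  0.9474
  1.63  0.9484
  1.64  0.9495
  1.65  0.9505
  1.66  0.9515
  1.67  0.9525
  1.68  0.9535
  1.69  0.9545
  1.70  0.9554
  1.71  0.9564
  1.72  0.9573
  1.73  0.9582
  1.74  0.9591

-0.0495

T = 1;  σ√T = 0.2100
ln(S/K) + (r + σ²/2)T = ln(220/170) + (0.066 + 0.21²/2)·1 = 0.2578 + 0.0881 = 0.3459
d₁ = 0.3459 / 0.2100 = 1.6470 → 1.65
N(d₁) = N(1.65) = 0.9505
Δ_put = N(d₁) − 1 = 0.9505 − 1 = -0.0495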